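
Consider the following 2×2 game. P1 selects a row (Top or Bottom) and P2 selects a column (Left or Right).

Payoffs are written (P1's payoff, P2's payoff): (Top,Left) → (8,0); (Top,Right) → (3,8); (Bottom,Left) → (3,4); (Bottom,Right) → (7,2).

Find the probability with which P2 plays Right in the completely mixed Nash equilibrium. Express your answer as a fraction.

Let c be the probability that P2 plays Left. In a completely mixed equilibrium, P1 must be indifferent between Top and Bottom.
P1's expected payoff from Top is 8c + 3(1−c); from Bottom it is 3c + 7(1−c).
Setting these equal: 5c + 3 = −4c + 7, so c = 4/9.
Therefore P2 plays Right with probability 1 − 4/9 = 5/9.

5/9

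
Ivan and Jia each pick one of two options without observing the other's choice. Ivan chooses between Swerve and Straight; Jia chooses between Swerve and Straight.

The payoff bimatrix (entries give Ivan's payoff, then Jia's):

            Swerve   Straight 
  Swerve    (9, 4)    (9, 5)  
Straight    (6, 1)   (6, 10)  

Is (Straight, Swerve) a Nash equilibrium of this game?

No

At (Straight, Swerve), Ivan earns 6; switching to Swerve would give 9, so Ivan would deviate.
Jia earns 1; switching to Straight would give 10, so Jia would deviate.
Since at least one player can profitably deviate, this is not a Nash equilibrium.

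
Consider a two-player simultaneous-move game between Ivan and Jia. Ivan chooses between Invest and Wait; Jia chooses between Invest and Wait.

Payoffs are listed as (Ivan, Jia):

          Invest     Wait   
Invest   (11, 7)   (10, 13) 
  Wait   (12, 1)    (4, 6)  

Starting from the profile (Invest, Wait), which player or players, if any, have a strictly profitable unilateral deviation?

Neither

Ivan at (Invest, Wait) earns 10; deviating to Wait yields 4 — not better.
Jia earns 13; deviating to Invest yields 7 — not better.
Neither player can strictly improve; the profile is a Nash equilibrium.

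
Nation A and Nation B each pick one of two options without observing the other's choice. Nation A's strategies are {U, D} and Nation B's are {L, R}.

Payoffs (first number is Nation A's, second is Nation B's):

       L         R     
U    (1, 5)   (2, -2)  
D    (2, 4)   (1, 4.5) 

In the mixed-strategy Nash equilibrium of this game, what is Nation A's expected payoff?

3/2

First find q, the probability Nation B plays L, from Nation A's indifference between U and D: q + 2(1−q) = 2q + (1−q), giving q = 1/2.
Since Nation A is indifferent in equilibrium, Nation A's expected payoff equals the payoff from either row against (1/2, 1/2). Using U: (1/2) + 2(1/2) = 3/2.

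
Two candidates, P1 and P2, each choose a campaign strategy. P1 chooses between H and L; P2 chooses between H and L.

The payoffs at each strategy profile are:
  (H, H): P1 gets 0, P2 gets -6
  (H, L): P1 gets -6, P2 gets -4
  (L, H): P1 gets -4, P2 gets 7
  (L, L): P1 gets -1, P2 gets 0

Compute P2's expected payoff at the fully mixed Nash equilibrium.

-28/9

First find x, the probability P1 plays H, from P2's indifference between H and L: −6x + 7(1−x) = −4x, giving x = 7/9.
Since P2 is indifferent in equilibrium, P2's expected payoff equals the payoff from either column against (7/9, 2/9). Using H: −6(7/9) + 7(2/9) = -28/9.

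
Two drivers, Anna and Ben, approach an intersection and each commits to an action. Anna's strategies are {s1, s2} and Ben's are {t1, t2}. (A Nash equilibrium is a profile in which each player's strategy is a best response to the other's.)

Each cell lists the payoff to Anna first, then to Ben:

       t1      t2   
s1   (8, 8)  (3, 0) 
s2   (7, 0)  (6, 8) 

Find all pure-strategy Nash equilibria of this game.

(s1, t1): Anna gets 8 ≥ 7 from s2, and Ben gets 8 ≥ 0 from t2 — Nash equilibrium.
(s1, t2): Anna prefers s2 (6 > 3); Ben prefers t1 (8 > 0) — not an equilibrium.
(s2, t1): Anna prefers s1 (8 > 7); Ben prefers t2 (8 > 0) — not an equilibrium.
(s2, t2): Anna gets 6 ≥ 3 from s1, and Ben gets 8 ≥ 0 from t1 — Nash equilibrium.

(s1, t1) and (s2, t2)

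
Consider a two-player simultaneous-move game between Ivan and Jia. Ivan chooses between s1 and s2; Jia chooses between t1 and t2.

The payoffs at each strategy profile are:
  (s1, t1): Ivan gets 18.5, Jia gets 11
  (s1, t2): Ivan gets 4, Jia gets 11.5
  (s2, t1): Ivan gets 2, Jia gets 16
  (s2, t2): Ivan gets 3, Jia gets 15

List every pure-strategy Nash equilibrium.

(s1, t1): Jia prefers t2 (11.5 > 11) — not an equilibrium.
(s1, t2): Ivan gets 4 ≥ 3 from s2, and Jia gets 11.5 ≥ 11 from t1 — Nash equilibrium.
(s2, t1): Ivan prefers s1 (18.5 > 2) — not an equilibrium.
(s2, t2): Ivan prefers s1 (4 > 3); Jia prefers t1 (16 > 15) — not an equilibrium.

(s1, t2)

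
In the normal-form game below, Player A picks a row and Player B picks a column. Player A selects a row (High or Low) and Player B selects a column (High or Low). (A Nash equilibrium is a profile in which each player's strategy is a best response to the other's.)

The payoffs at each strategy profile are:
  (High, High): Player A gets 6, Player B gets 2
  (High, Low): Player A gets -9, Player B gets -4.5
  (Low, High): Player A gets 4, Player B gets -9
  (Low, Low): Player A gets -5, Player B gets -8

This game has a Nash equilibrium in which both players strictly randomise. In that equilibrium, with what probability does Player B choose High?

2/3

Let y be the probability that Player B plays High. In a completely mixed equilibrium, Player A must be indifferent between High and Low.
Player A's expected payoff from High is 6y − 9(1−y); from Low it is 4y − 5(1−y).
Setting these equal: 15y − 9 = 9y − 5, so y = 2/3.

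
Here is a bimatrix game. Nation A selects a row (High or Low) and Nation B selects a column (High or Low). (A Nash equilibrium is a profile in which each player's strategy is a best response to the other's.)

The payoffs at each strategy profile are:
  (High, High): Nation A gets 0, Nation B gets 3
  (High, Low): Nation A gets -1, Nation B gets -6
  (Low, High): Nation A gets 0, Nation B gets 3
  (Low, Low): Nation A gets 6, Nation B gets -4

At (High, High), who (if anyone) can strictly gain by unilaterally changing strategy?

Neither

Nation A at (High, High) earns 0; deviating to Low yields 0 — not better.
Nation B earns 3; deviating to Low yields -6 — not better.
Neither player can strictly improve; the profile is a Nash equilibrium.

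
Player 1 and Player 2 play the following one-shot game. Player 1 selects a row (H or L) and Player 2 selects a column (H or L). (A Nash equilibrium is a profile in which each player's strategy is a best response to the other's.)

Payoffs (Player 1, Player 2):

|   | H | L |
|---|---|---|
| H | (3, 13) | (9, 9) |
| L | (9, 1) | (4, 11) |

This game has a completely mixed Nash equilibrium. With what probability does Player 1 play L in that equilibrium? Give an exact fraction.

Let r be the probability that Player 1 plays H. In a completely mixed equilibrium, Player 2 must be indifferent between H and L.
Player 2's expected payoff from H is 13r + (1−r); from L it is 9r + 11(1−r).
Setting these equal: 12r + 1 = −2r + 11, so r = 5/7.
Therefore Player 1 plays L with probability 1 − 5/7 = 2/7.

2/7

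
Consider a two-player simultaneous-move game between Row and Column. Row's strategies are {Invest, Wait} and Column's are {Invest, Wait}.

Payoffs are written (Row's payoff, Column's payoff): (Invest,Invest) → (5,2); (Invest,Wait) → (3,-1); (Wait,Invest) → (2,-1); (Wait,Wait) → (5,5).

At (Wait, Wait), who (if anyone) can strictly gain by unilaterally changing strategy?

Neither

Row at (Wait, Wait) earns 5; deviating to Invest yields 3 — not better.
Column earns 5; deviating to Invest yields -1 — not better.
Neither player can strictly improve; the profile is a Nash equilibrium.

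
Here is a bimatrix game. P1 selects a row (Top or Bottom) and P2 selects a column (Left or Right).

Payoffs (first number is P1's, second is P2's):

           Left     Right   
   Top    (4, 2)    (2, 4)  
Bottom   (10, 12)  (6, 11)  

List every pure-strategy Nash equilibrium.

(Top, Left): P1 prefers Bottom (10 > 4); P2 prefers Right (4 > 2) — not an equilibrium.
(Top, Right): P1 prefers Bottom (6 > 2) — not an equilibrium.
(Bottom, Left): P1 gets 10 ≥ 4 from Top, and P2 gets 12 ≥ 11 from Right — Nash equilibrium.
(Bottom, Right): P2 prefers Left (12 > 11) — not an equilibrium.

(Bottom, Left)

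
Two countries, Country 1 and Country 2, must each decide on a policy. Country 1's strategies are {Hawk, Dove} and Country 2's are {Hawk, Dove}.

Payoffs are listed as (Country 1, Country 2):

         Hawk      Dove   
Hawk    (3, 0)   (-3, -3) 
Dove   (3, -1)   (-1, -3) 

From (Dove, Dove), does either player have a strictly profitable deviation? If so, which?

Country 1 at (Dove, Dove) earns -1; deviating to Hawk yields -3 — not better.
Country 2 earns -3; deviating to Hawk yields -1 — a strict improvement.
Only Country 2 has a strictly profitable deviation.

Country 2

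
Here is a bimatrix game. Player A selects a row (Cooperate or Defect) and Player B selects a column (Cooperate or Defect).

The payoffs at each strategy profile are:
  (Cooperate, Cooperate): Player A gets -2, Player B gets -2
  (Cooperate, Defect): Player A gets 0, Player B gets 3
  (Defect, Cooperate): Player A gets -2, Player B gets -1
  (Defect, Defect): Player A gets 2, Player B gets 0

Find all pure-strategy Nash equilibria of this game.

(Defect, Defect)

(Cooperate, Cooperate): Player B prefers Defect (3 > -2) — not an equilibrium.
(Cooperate, Defect): Player A prefers Defect (2 > 0) — not an equilibrium.
(Defect, Cooperate): Player B prefers Defect (0 > -1) — not an equilibrium.
(Defect, Defect): Player A gets 2 ≥ 0 from Cooperate, and Player B gets 0 ≥ -1 from Cooperate — Nash equilibrium.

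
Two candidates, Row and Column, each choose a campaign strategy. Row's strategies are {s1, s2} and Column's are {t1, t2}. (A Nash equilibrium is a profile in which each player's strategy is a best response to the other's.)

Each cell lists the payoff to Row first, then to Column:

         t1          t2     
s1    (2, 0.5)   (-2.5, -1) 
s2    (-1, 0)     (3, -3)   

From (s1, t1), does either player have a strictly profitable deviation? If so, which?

Neither

Row at (s1, t1) earns 2; deviating to s2 yields -1 — not better.
Column earns 0.5; deviating to t2 yields -1 — not better.
Neither player can strictly improve; the profile is a Nash equilibrium.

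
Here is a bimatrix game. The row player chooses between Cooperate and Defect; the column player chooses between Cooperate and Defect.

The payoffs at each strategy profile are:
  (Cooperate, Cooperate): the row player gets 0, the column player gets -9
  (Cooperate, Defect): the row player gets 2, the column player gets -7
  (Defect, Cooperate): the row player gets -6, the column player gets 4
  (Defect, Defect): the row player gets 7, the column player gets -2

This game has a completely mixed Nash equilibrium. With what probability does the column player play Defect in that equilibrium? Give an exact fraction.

6/11

Let c be the probability that the column player plays Cooperate. In a completely mixed equilibrium, the row player must be indifferent between Cooperate and Defect.
The row player's expected payoff from Cooperate is 2(1−c); from Defect it is −6c + 7(1−c).
Setting these equal: −2c + 2 = −13c + 7, so c = 5/11.
Therefore the column player plays Defect with probability 1 − 5/11 = 6/11.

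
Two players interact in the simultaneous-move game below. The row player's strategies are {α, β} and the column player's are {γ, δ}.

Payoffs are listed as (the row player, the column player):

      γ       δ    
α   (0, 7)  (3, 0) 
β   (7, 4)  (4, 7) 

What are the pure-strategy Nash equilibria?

(α, γ): the row player prefers β (7 > 0) — not an equilibrium.
(α, δ): the row player prefers β (4 > 3); the column player prefers γ (7 > 0) — not an equilibrium.
(β, γ): the column player prefers δ (7 > 4) — not an equilibrium.
(β, δ): the row player gets 4 ≥ 3 from α, and the column player gets 7 ≥ 4 from γ — Nash equilibrium.

(β, δ)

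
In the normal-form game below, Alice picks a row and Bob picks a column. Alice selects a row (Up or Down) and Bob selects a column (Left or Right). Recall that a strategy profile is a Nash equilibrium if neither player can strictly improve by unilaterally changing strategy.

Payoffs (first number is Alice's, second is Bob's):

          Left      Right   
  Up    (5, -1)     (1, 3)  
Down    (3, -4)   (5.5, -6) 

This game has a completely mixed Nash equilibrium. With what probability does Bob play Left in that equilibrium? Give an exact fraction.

Let c be the probability that Bob plays Left. In a completely mixed equilibrium, Alice must be indifferent between Up and Down.
Alice's expected payoff from Up is 5c + (1−c); from Down it is 3c + 5.5(1−c).
Setting these equal: 4c + 1 = −2.5c + 5.5, so c = 9/13.

9/13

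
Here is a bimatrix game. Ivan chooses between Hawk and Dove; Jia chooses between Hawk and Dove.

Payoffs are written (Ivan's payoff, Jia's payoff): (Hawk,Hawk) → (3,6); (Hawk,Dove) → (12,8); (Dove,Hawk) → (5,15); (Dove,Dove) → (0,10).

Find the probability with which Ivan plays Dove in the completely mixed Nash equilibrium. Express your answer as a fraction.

Let r be the probability that Ivan plays Hawk. In a completely mixed equilibrium, Jia must be indifferent between Hawk and Dove.
Jia's expected payoff from Hawk is 6r + 15(1−r); from Dove it is 8r + 10(1−r).
Setting these equal: −9r + 15 = −2r + 10, so r = 5/7.
Therefore Ivan plays Dove with probability 1 − 5/7 = 2/7.

2/7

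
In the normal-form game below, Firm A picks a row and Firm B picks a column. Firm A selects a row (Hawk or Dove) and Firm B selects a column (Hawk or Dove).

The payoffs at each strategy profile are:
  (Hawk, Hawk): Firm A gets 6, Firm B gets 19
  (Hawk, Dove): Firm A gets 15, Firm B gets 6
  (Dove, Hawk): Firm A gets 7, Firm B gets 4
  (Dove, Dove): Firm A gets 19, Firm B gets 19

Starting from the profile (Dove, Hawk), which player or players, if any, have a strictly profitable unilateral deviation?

Firm A at (Dove, Hawk) earns 7; deviating to Hawk yields 6 — not better.
Firm B earns 4; deviating to Dove yields 19 — a strict improvement.
Only Firm B has a strictly profitable deviation.

Firm B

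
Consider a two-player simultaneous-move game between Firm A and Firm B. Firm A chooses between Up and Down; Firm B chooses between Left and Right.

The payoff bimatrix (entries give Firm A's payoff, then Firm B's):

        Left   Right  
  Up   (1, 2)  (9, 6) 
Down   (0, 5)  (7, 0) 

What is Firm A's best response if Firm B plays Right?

Up

Against Right, Firm A earns 9 from Up and 7 from Down.
So Up is the best response.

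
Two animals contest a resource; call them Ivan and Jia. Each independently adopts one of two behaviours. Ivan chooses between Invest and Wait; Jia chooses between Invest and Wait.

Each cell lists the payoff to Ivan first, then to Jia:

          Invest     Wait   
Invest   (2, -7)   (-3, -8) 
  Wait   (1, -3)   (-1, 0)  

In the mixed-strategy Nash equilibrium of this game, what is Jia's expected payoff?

-6

First find p, the probability Ivan plays Invest, from Jia's indifference between Invest and Wait: −7p − 3(1−p) = −8p, giving p = 3/4.
Since Jia is indifferent in equilibrium, Jia's expected payoff equals the payoff from either column against (3/4, 1/4). Using Invest: −7(3/4) − 3(1/4) = -6.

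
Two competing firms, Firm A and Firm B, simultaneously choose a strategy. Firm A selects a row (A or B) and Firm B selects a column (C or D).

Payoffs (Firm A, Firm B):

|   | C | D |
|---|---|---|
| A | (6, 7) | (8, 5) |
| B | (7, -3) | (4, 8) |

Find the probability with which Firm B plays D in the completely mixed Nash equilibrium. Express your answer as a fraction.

1/5

Let y be the probability that Firm B plays C. In a completely mixed equilibrium, Firm A must be indifferent between A and B.
Firm A's expected payoff from A is 6y + 8(1−y); from B it is 7y + 4(1−y).
Setting these equal: −2y + 8 = 3y + 4, so y = 4/5.
Therefore Firm B plays D with probability 1 − 4/5 = 1/5.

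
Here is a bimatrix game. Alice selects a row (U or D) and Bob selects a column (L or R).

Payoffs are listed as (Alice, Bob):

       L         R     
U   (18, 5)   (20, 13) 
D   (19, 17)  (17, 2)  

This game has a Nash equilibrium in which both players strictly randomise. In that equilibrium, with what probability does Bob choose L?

Let y be the probability that Bob plays L. In a completely mixed equilibrium, Alice must be indifferent between U and D.
Alice's expected payoff from U is 18y + 20(1−y); from D it is 19y + 17(1−y).
Setting these equal: −2y + 20 = 2y + 17, so y = 3/4.

3/4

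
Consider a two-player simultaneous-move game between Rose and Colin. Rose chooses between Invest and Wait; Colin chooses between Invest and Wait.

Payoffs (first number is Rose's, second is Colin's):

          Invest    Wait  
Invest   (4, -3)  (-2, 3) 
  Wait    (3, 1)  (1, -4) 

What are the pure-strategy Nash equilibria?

none

(Invest, Invest): Colin prefers Wait (3 > -3) — not an equilibrium.
(Invest, Wait): Rose prefers Wait (1 > -2) — not an equilibrium.
(Wait, Invest): Rose prefers Invest (4 > 3) — not an equilibrium.
(Wait, Wait): Colin prefers Invest (1 > -4) — not an equilibrium.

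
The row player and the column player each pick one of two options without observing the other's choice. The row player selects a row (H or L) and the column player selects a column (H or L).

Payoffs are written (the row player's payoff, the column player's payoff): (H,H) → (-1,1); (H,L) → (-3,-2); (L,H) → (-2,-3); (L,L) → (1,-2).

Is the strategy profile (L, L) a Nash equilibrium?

Yes

At (L, L), the row player earns 1; switching to H would give -3, so the row player has no profitable deviation.
The column player earns -2; switching to H would give -3, so the column player has no profitable deviation.
Neither player can gain by a unilateral deviation, so this profile is a Nash equilibrium.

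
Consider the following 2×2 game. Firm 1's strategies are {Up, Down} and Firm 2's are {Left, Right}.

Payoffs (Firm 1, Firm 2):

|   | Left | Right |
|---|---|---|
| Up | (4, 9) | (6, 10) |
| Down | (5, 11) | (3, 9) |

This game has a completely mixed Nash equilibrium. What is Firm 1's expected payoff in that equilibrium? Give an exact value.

9/2

First find y, the probability Firm 2 plays Left, from Firm 1's indifference between Up and Down: 4y + 6(1−y) = 5y + 3(1−y), giving y = 3/4.
Since Firm 1 is indifferent in equilibrium, Firm 1's expected payoff equals the payoff from either row against (3/4, 1/4). Using Up: 4(3/4) + 6(1/4) = 9/2.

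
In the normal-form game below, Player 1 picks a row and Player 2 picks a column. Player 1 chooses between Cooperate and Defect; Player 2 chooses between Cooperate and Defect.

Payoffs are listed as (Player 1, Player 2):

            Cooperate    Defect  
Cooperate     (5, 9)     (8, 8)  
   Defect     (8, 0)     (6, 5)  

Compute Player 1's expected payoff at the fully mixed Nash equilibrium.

First find q, the probability Player 2 plays Cooperate, from Player 1's indifference between Cooperate and Defect: 5q + 8(1−q) = 8q + 6(1−q), giving q = 2/5.
Since Player 1 is indifferent in equilibrium, Player 1's expected payoff equals the payoff from either row against (2/5, 3/5). Using Cooperate: 5(2/5) + 8(3/5) = 34/5.

34/5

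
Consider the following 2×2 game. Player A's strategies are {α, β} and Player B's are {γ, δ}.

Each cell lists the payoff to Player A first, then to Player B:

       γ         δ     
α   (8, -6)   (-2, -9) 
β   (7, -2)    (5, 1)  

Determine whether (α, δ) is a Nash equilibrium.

No

At (α, δ), Player A earns -2; switching to β would give 5, so Player A would deviate.
Player B earns -9; switching to γ would give -6, so Player B would deviate.
Since at least one player can profitably deviate, this is not a Nash equilibrium.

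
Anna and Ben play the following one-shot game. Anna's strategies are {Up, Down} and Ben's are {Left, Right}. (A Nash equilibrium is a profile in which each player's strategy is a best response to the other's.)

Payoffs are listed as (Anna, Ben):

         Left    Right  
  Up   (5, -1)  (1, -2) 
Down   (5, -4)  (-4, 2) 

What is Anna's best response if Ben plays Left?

Against Left, Anna earns 5 from Up and 5 from Down.
So either strategy is a best response.

either — both Up and Down are best responses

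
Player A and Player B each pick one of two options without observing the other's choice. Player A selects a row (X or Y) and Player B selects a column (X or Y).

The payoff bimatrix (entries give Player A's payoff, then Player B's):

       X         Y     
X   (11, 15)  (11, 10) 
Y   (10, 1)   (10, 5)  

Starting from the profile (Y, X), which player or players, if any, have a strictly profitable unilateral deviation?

Both

Player A at (Y, X) earns 10; deviating to X yields 11 — a strict improvement.
Player B earns 1; deviating to Y yields 5 — a strict improvement.
Both Player A and Player B have strictly profitable deviations.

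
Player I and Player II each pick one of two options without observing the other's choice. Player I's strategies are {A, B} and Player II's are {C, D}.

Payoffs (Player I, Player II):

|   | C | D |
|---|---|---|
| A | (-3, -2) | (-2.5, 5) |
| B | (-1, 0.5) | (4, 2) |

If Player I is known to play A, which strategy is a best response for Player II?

Against A, Player II earns -2 from C and 5 from D.
So D is the best response.

D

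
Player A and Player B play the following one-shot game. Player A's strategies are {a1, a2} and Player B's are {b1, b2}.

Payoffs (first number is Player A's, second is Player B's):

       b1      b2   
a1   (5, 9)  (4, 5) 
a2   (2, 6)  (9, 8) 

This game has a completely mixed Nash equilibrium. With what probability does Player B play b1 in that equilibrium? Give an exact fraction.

5/8

Let y be the probability that Player B plays b1. In a completely mixed equilibrium, Player A must be indifferent between a1 and a2.
Player A's expected payoff from a1 is 5y + 4(1−y); from a2 it is 2y + 9(1−y).
Setting these equal: y + 4 = −7y + 9, so y = 5/8.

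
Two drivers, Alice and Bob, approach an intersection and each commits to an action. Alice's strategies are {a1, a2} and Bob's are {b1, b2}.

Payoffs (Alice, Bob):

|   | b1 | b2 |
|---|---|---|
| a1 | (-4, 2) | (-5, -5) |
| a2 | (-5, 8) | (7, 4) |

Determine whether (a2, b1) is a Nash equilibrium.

At (a2, b1), Alice earns -5; switching to a1 would give -4, so Alice would deviate.
Bob earns 8; switching to b2 would give 4, so Bob has no profitable deviation.
Since at least one player can profitably deviate, this is not a Nash equilibrium.

No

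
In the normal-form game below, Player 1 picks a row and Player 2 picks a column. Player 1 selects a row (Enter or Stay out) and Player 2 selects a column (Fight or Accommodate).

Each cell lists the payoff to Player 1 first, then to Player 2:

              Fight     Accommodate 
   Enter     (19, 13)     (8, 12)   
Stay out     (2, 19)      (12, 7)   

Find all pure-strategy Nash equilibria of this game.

(Enter, Fight): Player 1 gets 19 ≥ 2 from Stay out, and Player 2 gets 13 ≥ 12 from Accommodate — Nash equilibrium.
(Enter, Accommodate): Player 1 prefers Stay out (12 > 8); Player 2 prefers Fight (13 > 12) — not an equilibrium.
(Stay out, Fight): Player 1 prefers Enter (19 > 2) — not an equilibrium.
(Stay out, Accommodate): Player 2 prefers Fight (19 > 7) — not an equilibrium.

(Enter, Fight)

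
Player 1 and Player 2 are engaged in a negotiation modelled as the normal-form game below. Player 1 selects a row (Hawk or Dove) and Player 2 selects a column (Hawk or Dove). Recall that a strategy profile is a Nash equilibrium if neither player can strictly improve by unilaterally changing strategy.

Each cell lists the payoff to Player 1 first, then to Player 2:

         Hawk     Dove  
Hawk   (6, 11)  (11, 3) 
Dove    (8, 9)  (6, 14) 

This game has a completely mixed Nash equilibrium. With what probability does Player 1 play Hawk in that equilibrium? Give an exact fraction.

5/13

Let x be the probability that Player 1 plays Hawk. In a completely mixed equilibrium, Player 2 must be indifferent between Hawk and Dove.
Player 2's expected payoff from Hawk is 11x + 9(1−x); from Dove it is 3x + 14(1−x).
Setting these equal: 2x + 9 = −11x + 14, so x = 5/13.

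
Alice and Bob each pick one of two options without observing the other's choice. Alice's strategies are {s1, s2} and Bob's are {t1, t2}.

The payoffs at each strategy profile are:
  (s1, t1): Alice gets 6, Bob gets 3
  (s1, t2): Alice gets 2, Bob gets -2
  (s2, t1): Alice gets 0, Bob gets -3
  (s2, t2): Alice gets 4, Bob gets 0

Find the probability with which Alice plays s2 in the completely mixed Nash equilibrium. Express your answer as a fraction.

5/8

Let p be the probability that Alice plays s1. In a completely mixed equilibrium, Bob must be indifferent between t1 and t2.
Bob's expected payoff from t1 is 3p − 3(1−p); from t2 it is −2p.
Setting these equal: 6p − 3 = −2p, so p = 3/8.
Therefore Alice plays s2 with probability 1 − 3/8 = 5/8.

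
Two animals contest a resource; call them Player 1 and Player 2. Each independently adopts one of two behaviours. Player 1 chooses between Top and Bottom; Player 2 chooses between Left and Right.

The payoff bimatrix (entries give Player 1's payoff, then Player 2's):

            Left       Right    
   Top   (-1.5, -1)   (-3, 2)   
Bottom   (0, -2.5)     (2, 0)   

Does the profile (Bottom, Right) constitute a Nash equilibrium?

At (Bottom, Right), Player 1 earns 2; switching to Top would give -3, so Player 1 has no profitable deviation.
Player 2 earns 0; switching to Left would give -2.5, so Player 2 has no profitable deviation.
Neither player can gain by a unilateral deviation, so this profile is a Nash equilibrium.

Yes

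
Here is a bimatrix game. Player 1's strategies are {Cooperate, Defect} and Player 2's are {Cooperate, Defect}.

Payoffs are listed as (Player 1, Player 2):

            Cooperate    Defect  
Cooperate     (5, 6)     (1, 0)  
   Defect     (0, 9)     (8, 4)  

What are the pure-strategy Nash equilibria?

(Cooperate, Cooperate): Player 1 gets 5 ≥ 0 from Defect, and Player 2 gets 6 ≥ 0 from Defect — Nash equilibrium.
(Cooperate, Defect): Player 1 prefers Defect (8 > 1); Player 2 prefers Cooperate (6 > 0) — not an equilibrium.
(Defect, Cooperate): Player 1 prefers Cooperate (5 > 0) — not an equilibrium.
(Defect, Defect): Player 2 prefers Cooperate (9 > 4) — not an equilibrium.

(Cooperate, Cooperate)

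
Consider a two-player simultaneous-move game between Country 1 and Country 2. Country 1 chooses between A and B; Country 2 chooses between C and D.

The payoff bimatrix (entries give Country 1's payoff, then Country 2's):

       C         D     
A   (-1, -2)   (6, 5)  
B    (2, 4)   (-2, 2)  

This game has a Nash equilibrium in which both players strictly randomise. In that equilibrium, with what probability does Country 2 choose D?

Let y be the probability that Country 2 plays C. In a completely mixed equilibrium, Country 1 must be indifferent between A and B.
Country 1's expected payoff from A is −y + 6(1−y); from B it is 2y − 2(1−y).
Setting these equal: −7y + 6 = 4y − 2, so y = 8/11.
Therefore Country 2 plays D with probability 1 − 8/11 = 3/11.

3/11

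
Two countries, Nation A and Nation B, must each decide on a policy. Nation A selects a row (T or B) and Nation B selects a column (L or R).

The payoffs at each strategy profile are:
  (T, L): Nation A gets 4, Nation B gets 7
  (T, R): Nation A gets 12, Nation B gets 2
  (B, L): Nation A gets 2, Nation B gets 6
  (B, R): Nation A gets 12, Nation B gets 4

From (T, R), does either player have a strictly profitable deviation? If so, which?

Nation A at (T, R) earns 12; deviating to B yields 12 — not better.
Nation B earns 2; deviating to L yields 7 — a strict improvement.
Only Nation B has a strictly profitable deviation.

Nation B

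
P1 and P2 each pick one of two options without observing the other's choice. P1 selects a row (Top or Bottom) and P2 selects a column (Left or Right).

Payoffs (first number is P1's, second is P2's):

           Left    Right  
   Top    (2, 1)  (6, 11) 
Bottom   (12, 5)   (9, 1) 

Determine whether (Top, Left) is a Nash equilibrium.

At (Top, Left), P1 earns 2; switching to Bottom would give 12, so P1 would deviate.
P2 earns 1; switching to Right would give 11, so P2 would deviate.
Since at least one player can profitably deviate, this is not a Nash equilibrium.

No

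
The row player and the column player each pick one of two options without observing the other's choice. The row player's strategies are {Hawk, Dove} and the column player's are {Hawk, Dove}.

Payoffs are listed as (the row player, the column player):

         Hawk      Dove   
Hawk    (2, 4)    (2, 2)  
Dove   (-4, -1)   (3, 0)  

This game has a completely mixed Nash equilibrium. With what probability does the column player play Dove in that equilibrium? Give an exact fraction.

Let y be the probability that the column player plays Hawk. In a completely mixed equilibrium, the row player must be indifferent between Hawk and Dove.
The row player's expected payoff from Hawk is 2y + 2(1−y); from Dove it is −4y + 3(1−y).
Setting these equal: 2 = −7y + 3, so y = 1/7.
Therefore the column player plays Dove with probability 1 − 1/7 = 6/7.

6/7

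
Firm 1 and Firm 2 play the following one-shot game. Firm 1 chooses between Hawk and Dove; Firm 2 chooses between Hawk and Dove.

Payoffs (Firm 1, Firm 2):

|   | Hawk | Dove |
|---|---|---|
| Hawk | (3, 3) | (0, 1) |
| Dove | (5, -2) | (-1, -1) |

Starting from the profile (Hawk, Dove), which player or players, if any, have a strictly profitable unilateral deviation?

Firm 2

Firm 1 at (Hawk, Dove) earns 0; deviating to Dove yields -1 — not better.
Firm 2 earns 1; deviating to Hawk yields 3 — a strict improvement.
Only Firm 2 has a strictly profitable deviation.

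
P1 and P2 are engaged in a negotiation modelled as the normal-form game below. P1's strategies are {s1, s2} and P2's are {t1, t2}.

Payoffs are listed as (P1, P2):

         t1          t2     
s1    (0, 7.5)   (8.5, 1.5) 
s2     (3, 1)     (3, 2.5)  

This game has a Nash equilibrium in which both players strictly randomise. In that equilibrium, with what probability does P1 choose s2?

Let p be the probability that P1 plays s1. In a completely mixed equilibrium, P2 must be indifferent between t1 and t2.
P2's expected payoff from t1 is 7.5p + (1−p); from t2 it is 1.5p + 2.5(1−p).
Setting these equal: 6.5p + 1 = −p + 2.5, so p = 1/5.
Therefore P1 plays s2 with probability 1 − 1/5 = 4/5.

4/5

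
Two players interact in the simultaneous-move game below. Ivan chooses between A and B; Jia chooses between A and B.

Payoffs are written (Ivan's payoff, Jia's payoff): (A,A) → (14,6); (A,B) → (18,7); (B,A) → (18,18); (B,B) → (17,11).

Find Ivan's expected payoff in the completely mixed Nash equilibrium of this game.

86/5

First find y, the probability Jia plays A, from Ivan's indifference between A and B: 14y + 18(1−y) = 18y + 17(1−y), giving y = 1/5.
Since Ivan is indifferent in equilibrium, Ivan's expected payoff equals the payoff from either row against (1/5, 4/5). Using A: 14(1/5) + 18(4/5) = 86/5.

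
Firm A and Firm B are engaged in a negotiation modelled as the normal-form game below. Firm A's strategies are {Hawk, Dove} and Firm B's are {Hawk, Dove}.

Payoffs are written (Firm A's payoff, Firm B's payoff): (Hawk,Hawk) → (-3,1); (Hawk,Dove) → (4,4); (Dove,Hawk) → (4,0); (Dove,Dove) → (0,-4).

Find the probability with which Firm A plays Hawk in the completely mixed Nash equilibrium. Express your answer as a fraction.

4/7

Let p be the probability that Firm A plays Hawk. In a completely mixed equilibrium, Firm B must be indifferent between Hawk and Dove.
Firm B's expected payoff from Hawk is p; from Dove it is 4p − 4(1−p).
Setting these equal: p = 8p − 4, so p = 4/7.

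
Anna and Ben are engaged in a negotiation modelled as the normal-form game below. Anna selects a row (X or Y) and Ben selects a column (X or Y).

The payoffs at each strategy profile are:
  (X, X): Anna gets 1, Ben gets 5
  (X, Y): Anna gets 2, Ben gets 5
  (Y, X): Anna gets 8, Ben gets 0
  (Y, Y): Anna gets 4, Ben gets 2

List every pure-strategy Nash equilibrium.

(Y, Y)

(X, X): Anna prefers Y (8 > 1) — not an equilibrium.
(X, Y): Anna prefers Y (4 > 2) — not an equilibrium.
(Y, X): Ben prefers Y (2 > 0) — not an equilibrium.
(Y, Y): Anna gets 4 ≥ 2 from X, and Ben gets 2 ≥ 0 from X — Nash equilibrium.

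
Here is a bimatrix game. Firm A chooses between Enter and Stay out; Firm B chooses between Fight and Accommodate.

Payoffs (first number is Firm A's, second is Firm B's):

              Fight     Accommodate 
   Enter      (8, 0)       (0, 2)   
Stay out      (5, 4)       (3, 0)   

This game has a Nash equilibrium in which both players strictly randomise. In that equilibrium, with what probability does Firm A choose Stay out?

Let x be the probability that Firm A plays Enter. In a completely mixed equilibrium, Firm B must be indifferent between Fight and Accommodate.
Firm B's expected payoff from Fight is 4(1−x); from Accommodate it is 2x.
Setting these equal: −4x + 4 = 2x, so x = 2/3.
Therefore Firm A plays Stay out with probability 1 − 2/3 = 1/3.

1/3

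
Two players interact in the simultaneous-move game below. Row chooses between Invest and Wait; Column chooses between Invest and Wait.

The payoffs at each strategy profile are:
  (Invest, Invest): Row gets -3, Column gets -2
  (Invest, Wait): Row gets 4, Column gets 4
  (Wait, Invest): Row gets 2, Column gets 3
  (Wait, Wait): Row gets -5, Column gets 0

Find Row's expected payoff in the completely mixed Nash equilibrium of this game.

-1/2

First find q, the probability Column plays Invest, from Row's indifference between Invest and Wait: −3q + 4(1−q) = 2q − 5(1−q), giving q = 9/14.
Since Row is indifferent in equilibrium, Row's expected payoff equals the payoff from either row against (9/14, 5/14). Using Invest: −3(9/14) + 4(5/14) = -1/2.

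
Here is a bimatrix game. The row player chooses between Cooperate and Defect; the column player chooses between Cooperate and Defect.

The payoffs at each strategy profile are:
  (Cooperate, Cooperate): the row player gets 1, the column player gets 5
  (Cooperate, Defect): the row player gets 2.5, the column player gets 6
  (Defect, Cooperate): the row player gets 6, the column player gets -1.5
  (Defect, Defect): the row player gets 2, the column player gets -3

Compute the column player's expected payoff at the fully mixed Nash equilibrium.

12/5

First find x, the probability the row player plays Cooperate, from the column player's indifference between Cooperate and Defect: 5x − 1.5(1−x) = 6x − 3(1−x), giving x = 3/5.
Since the column player is indifferent in equilibrium, the column player's expected payoff equals the payoff from either column against (3/5, 2/5). Using Cooperate: 5(3/5) − 1.5(2/5) = 12/5.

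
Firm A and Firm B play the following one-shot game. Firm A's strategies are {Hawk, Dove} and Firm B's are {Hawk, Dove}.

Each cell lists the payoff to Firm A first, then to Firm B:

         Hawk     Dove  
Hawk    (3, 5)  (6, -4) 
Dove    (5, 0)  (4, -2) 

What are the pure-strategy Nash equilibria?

(Dove, Hawk)

(Hawk, Hawk): Firm A prefers Dove (5 > 3) — not an equilibrium.
(Hawk, Dove): Firm B prefers Hawk (5 > -4) — not an equilibrium.
(Dove, Hawk): Firm A gets 5 ≥ 3 from Hawk, and Firm B gets 0 ≥ -2 from Dove — Nash equilibrium.
(Dove, Dove): Firm A prefers Hawk (6 > 4); Firm B prefers Hawk (0 > -2) — not an equilibrium.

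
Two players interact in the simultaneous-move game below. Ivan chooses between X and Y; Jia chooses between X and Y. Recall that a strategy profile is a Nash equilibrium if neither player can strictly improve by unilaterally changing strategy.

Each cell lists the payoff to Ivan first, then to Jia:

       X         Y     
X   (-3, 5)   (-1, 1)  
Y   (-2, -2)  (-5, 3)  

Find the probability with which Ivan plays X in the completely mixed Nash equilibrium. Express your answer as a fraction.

5/9

Let r be the probability that Ivan plays X. In a completely mixed equilibrium, Jia must be indifferent between X and Y.
Jia's expected payoff from X is 5r − 2(1−r); from Y it is r + 3(1−r).
Setting these equal: 7r − 2 = −2r + 3, so r = 5/9.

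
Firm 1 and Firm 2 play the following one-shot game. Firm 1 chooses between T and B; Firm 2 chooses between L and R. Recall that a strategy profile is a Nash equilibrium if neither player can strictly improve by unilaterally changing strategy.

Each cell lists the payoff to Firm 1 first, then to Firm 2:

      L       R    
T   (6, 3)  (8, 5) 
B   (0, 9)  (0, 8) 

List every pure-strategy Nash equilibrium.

(T, L): Firm 2 prefers R (5 > 3) — not an equilibrium.
(T, R): Firm 1 gets 8 ≥ 0 from B, and Firm 2 gets 5 ≥ 3 from L — Nash equilibrium.
(B, L): Firm 1 prefers T (6 > 0) — not an equilibrium.
(B, R): Firm 1 prefers T (8 > 0); Firm 2 prefers L (9 > 8) — not an equilibrium.

(T, R)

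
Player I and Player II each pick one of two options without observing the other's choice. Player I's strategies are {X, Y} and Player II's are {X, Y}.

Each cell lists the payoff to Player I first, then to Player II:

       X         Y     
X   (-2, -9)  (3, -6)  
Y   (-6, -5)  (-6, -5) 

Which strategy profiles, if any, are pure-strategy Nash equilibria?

(X, X): Player II prefers Y (-6 > -9) — not an equilibrium.
(X, Y): Player I gets 3 ≥ -6 from Y, and Player II gets -6 ≥ -9 from X — Nash equilibrium.
(Y, X): Player I prefers X (-2 > -6) — not an equilibrium.
(Y, Y): Player I prefers X (3 > -6) — not an equilibrium.

(X, Y)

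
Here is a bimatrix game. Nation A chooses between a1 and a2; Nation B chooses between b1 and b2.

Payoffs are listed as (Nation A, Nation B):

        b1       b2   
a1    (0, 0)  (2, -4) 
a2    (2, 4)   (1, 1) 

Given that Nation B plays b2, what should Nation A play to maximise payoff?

a1

Against b2, Nation A earns 2 from a1 and 1 from a2.
So a1 is the best response.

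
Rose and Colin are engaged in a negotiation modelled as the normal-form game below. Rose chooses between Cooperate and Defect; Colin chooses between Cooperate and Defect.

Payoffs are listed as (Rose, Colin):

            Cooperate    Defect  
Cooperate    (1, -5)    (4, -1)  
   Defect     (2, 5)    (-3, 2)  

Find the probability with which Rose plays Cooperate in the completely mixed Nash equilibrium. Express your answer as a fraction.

Let p be the probability that Rose plays Cooperate. In a completely mixed equilibrium, Colin must be indifferent between Cooperate and Defect.
Colin's expected payoff from Cooperate is −5p + 5(1−p); from Defect it is −p + 2(1−p).
Setting these equal: −10p + 5 = −3p + 2, so p = 3/7.

3/7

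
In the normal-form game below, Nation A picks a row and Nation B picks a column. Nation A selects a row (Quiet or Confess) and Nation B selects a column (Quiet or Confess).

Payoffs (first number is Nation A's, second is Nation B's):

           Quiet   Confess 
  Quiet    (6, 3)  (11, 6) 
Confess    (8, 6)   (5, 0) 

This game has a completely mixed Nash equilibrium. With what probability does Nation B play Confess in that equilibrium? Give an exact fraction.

Let y be the probability that Nation B plays Quiet. In a completely mixed equilibrium, Nation A must be indifferent between Quiet and Confess.
Nation A's expected payoff from Quiet is 6y + 11(1−y); from Confess it is 8y + 5(1−y).
Setting these equal: −5y + 11 = 3y + 5, so y = 3/4.
Therefore Nation B plays Confess with probability 1 − 3/4 = 1/4.

1/4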